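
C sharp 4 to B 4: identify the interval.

m7

C to B spans seven letter names (C-D-E-F-G-A-B): a seventh.
At 10 semitones, C#4→B4 falls one short of a major seventh: minor.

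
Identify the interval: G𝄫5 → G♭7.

G to G is the same letter name, plus 2 octaves: a fifteenth.
The perfect fifteenth is 24 semitones; here we have 25, one semitone wider: augmented.
(Equivalently, a compound augmented octave: an augmented octave plus an octave.)

augmented fifteenth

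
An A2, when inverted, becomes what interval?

diminished seventh

The rule of nine gives the new number: 9 − 2 = 7, so a second becomes a seventh.
The quality also flips — augmented becomes diminished — giving a diminished seventh.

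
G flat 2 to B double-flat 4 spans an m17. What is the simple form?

Each octave removed subtracts seven from the number: 17 − 14 = 3.
That makes a minor seventeenth a compound minor third — 2 octaves plus a minor third.

m3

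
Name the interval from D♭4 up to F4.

M3

D to F spans three letter names (D-E-F), so the interval is some kind of third.
Counting semitones, Db4→F4 is 4, which is the major third.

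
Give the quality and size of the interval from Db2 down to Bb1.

Descending from Db2 to Bb1 is the same interval as ascending Bb1 to Db2.
B to D spans three letter names (B-C-D): a third.
A major third would be 4 semitones, but Bb1 to Db2 is 3 — one semitone narrower, making it a minor third.

minor 3rd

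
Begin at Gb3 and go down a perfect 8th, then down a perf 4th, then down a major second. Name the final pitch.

Cb2

A perfect octave down from Gb3 is Gb2.
Down a perfect fourth from Gb2: Db2 (5 semitones down).
Down a major second from Db2: Cb2 (2 semitones down).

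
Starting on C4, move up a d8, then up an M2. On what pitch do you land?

Db5

Up a diminished octave from C4: Cb5 (11 semitones up).
A major second up from Cb5 is Db5.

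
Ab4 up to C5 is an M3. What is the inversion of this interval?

m6

Inverted interval numbers add to nine, so a third pairs with a sixth (3 + 6 = 9).
The quality also flips — major becomes minor — giving a minor sixth.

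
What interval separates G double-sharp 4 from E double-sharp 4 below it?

Descending from G##4 to E##4 is the same interval as ascending E##4 to G##4.
E to G spans three letter names (E-F-G): a third.
At 3 semitones, E##4→G##4 falls one short of a major third: minor.

m3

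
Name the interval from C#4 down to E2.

major thirteenth

Descending from C#4 to E2 is the same interval as ascending E2 to C#4.
E to C spans six letter names (E-F-G-A-B-C), plus an octave — that makes it a thirteenth of some quality.
The major thirteenth spans 21 semitones, and E2 to C#4 is exactly 21 semitones — so this is a major thirteenth.
(Equivalently, a compound major sixth: a major sixth plus an octave.)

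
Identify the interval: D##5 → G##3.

P12

Descending from D##5 to G##3 is the same interval as ascending G##3 to D##5.
G to D spans five letter names (G-A-B-C-D), plus an octave — that makes it a twelfth of some quality.
Counting semitones, G##3→D##5 is 19, which is the perfect twelfth.
(Equivalently, a compound perfect fifth: a perfect fifth plus an octave.)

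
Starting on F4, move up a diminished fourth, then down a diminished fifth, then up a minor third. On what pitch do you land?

Gb4

Up a diminished fourth from F4: Bbb4 (4 semitones up).
A diminished fifth down from Bbb4 is Eb4.
Eb4 up a minor third → Gb4 (3 semitones).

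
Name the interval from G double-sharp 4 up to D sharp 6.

diminished twelfth

G to D spans five letter names (G-A-B-C-D), plus an octave: a twelfth.
A perfect twelfth would be 19 semitones; G##4 to D#6 is 18, one semitone narrower, so the interval is diminished.
(Equivalently, a compound diminished fifth: a diminished fifth plus an octave.)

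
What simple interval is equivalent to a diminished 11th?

d4

Each octave removed subtracts seven from the number: 11 − 7 = 4.
So a diminished eleventh is an octave plus a diminished fourth. The quality is unchanged.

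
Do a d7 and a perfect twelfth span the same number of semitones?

A diminished seventh is 9 semitones but a perfect twelfth is 19 semitones — different sizes.

No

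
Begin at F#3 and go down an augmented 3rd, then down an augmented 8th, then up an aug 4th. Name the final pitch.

An augmented third down from F#3 is Db3.
Db3 down an augmented octave → Dbb2 (13 semitones).
An augmented fourth up from Dbb2 is Gb2.

Gb2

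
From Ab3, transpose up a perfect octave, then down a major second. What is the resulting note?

Gb4

A perfect octave up from Ab3 is Ab4.
A major second down from Ab4 is Gb4.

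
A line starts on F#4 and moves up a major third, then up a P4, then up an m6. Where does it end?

Up a major third from F#4: A#4 (4 semitones up).
Up a perfect fourth from A#4: D#5 (5 semitones up).
Up a minor sixth from D#5: B5 (8 semitones up).

B5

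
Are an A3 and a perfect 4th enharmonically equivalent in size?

Yes

Both span 5 semitones: an augmented third and a perfect fourth are the same chromatic distance.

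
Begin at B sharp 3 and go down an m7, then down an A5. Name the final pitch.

F sharp 2

B#3 down a minor seventh → C##3 (10 semitones).
An augmented fifth down from C##3 is F#2.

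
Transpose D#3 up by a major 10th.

The tenth's letter: D up three letter names plus an octave → F.
A major tenth is 16 semitones; 16 semitones up from D#3 gives F##4.

F##4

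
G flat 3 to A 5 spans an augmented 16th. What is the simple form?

Each octave removed subtracts seven from the number: 16 − 14 = 2.
That makes an augmented sixteenth a compound augmented second — 2 octaves plus an augmented second.

A2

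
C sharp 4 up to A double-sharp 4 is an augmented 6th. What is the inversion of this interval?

diminished 3rd

Inverted interval numbers add to nine, so a sixth pairs with a third (6 + 3 = 9).
And augmented becomes diminished under inversion, so we get a diminished third.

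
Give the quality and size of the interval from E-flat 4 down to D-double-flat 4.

Descending from Eb4 to Dbb4 is the same interval as ascending Dbb4 to Eb4.
D to E spans two letter names (D-E) — that makes it a second of some quality.
A major second would be 2 semitones; Dbb4 to Eb4 is 3, one semitone wider, so the interval is augmented.

A2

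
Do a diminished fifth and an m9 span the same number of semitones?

A diminished fifth is 6 semitones but a minor ninth is 13 semitones — different sizes.

No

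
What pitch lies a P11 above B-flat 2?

Counting four letter names plus an octave up from B lands on E.
A perfect eleventh spans 17 semitones, so from Bb2 the target pitch is Eb4.

E-flat 4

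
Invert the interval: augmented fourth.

Interval numbers invert to sum to nine: 4 + 5 = 9, so a fourth inverts to a fifth.
Quality inverts too: augmented becomes diminished. That makes the inversion a diminished fifth.

diminished 5th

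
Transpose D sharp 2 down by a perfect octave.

The letter stays D (same as the start), shifted an octave down.
Moving 12 semitones down from D#2 (the size of a perfect octave) reaches D#1.

D sharp 1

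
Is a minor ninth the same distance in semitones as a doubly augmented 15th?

A minor ninth is 13 semitones but a doubly augmented fifteenth is 26 semitones — different sizes.

No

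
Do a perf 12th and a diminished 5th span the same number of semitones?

A perfect twelfth spans 19 semitones; a diminished fifth spans 6 semitones. They differ by 13.

No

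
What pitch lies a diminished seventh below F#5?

Seven letter names down from F: G.
Moving 9 semitones down from F#5 (the size of a diminished seventh) reaches G##4.

G##4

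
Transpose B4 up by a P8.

B5

The letter stays B (same as the start), shifted an octave up.
A perfect octave is 12 semitones; 12 semitones up from B4 gives B5.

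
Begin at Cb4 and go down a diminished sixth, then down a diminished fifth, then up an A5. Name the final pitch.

Cb4 down a diminished sixth → E3 (7 semitones).
Down a diminished fifth from E3: A#2 (6 semitones down).
Up an augmented fifth from A#2: E##3 (8 semitones up).

E##3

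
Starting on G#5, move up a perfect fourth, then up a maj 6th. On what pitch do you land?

A#6

Up a perfect fourth from G#5: C#6 (5 semitones up).
Up a major sixth from C#6: A#6 (9 semitones up).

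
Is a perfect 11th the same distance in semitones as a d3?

A perfect eleventh spans 17 semitones; a diminished third spans 2 semitones. They differ by 15.

No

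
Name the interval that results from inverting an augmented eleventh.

d5

First reduce the compound augmented eleventh to its simple form, an augmented fourth.
The rule of nine gives the new number: 9 − 4 = 5, so a fourth becomes a fifth.
The quality also flips — augmented becomes diminished — giving a diminished fifth.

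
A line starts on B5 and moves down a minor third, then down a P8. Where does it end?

G#4

Down a minor third from B5: G#5 (3 semitones down).
G#5 down a perfect octave → G#4 (12 semitones).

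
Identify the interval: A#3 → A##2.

Descending from A#3 to A##2 is the same interval as ascending A##2 to A#3.
A to A is the same letter name, plus an octave — that makes it an octave of some quality.
A##2 to A#3 spans 11 semitones — one semitone narrower than the perfect octave (12) — giving a diminished octave.

diminished 8th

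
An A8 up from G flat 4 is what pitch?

G 5

For an octave the letter name doesn't change: still G, an octave up.
Moving 13 semitones up from Gb4 (the size of an augmented octave) reaches G5.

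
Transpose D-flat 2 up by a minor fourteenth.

C-flat 4

Seven letters up from D (plus an octave) reaches C.
A minor fourteenth is 22 semitones; 22 semitones up from Db2 gives Cb4.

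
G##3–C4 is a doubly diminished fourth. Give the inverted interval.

The rule of nine gives the new number: 9 − 4 = 5, so a fourth becomes a fifth.
The quality also flips — doubly diminished becomes doubly augmented — giving a doubly augmented fifth.

doubly augmented 5th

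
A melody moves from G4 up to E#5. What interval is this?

G to E spans six letter names (G-A-B-C-D-E) — that makes it a sixth of some quality.
G4 to E#5 spans 10 semitones — one semitone wider than the major sixth (9) — giving an augmented sixth.

augmented sixth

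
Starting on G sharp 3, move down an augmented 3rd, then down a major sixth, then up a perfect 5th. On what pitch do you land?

Down an augmented third from G#3: Eb3 (5 semitones down).
Eb3 down a major sixth → Gb2 (9 semitones).
Up a perfect fifth from Gb2: Db3 (7 semitones up).

D flat 3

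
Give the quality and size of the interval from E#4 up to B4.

diminished fifth

E to B spans five letter names (E-F-G-A-B): a fifth.
The perfect fifth is 7 semitones; here we have 6, one semitone narrower: diminished.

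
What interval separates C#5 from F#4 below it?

Descending from C#5 to F#4 is the same interval as ascending F#4 to C#5.
F to C spans five letter names (F-G-A-B-C), so the interval is some kind of fifth.
Counting semitones, F#4→C#5 is 7, which is the perfect fifth.

P5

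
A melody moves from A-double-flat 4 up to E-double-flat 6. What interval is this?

A to E spans five letter names (A-B-C-D-E), plus an octave — that makes it a twelfth of some quality.
The perfect twelfth spans 19 semitones, and Abb4 to Ebb6 is exactly 19 semitones — so this is a perfect twelfth.
(Equivalently, a compound perfect fifth: a perfect fifth plus an octave.)

P12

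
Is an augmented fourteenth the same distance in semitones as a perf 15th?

Yes

Both span 24 semitones: an augmented fourteenth and a perfect fifteenth are the same chromatic distance.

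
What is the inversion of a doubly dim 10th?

First reduce the compound doubly diminished tenth to its simple form, a doubly diminished third.
Inverted interval numbers add to nine, so a third pairs with a sixth (3 + 6 = 9).
The quality also flips — doubly diminished becomes doubly augmented — giving a doubly augmented sixth.

doubly augmented sixth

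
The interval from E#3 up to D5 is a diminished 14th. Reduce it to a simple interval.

d7

Take out an octave (7 from the number): 14 − 7 = 7.
Quality carries through unchanged, so the simple form is a diminished seventh.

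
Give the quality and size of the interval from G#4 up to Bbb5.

doubly diminished 10th

G to B spans three letter names (G-A-B), plus an octave: a tenth.
G#4 to Bbb5 spans 13 semitones — three semitones narrower than the major tenth (16) — giving a doubly diminished tenth.
(Equivalently, a compound doubly diminished third: a doubly diminished third plus an octave.)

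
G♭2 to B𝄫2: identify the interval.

G to B spans three letter names (G-A-B), so the interval is some kind of third.
Gb2 to Bbb2 is 3 semitones, a half step short of the major third (4), so this is minor.

minor third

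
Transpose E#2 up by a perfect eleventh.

A#3

The eleventh's letter: E up four letter names plus an octave → A.
Moving 17 semitones up from E#2 (the size of a perfect eleventh) reaches A#3.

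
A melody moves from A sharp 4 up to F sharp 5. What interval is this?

A to F spans six letter names (A-B-C-D-E-F) — that makes it a sixth of some quality.
At 8 semitones, A#4→F#5 falls one short of a major sixth: minor.

m6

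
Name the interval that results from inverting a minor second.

major 7th

The rule of nine gives the new number: 9 − 2 = 7, so a second becomes a seventh.
And minor becomes major under inversion, so we get a major seventh.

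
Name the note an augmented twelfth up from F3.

Five letters up from F (plus an octave) reaches C.
An augmented twelfth is 20 semitones; 20 semitones up from F3 gives C#5.

C#5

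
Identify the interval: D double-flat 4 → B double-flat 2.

Descending from Dbb4 to Bbb2 is the same interval as ascending Bbb2 to Dbb4.
B to D spans three letter names (B-C-D), plus an octave — that makes it a tenth of some quality.
A major tenth would be 16 semitones, but Bbb2 to Dbb4 is 15 — one semitone narrower, making it a minor tenth.
(Equivalently, a compound minor third: a minor third plus an octave.)

minor 10th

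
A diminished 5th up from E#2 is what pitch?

B2

Counting five letter names up from E lands on B.
Moving 6 semitones up from E#2 (the size of a diminished fifth) reaches B2.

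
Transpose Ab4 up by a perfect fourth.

Db5

The fourth takes the letter from A up to D.
A perfect fourth spans 5 semitones, so from Ab4 the target pitch is Db5.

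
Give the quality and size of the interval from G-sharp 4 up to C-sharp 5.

G to C spans four letter names (G-A-B-C), so the interval is some kind of fourth.
Counting semitones, G#4→C#5 is 5, which is the perfect fourth.

P4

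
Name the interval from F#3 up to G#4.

M9

F to G spans two letter names (F-G), plus an octave, so the interval is some kind of ninth.
F#3 to G#4 is 14 semitones, matching the major ninth exactly, so the quality is major.
(Equivalently, a compound major second: a major second plus an octave.)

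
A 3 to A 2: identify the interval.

perfect octave

Descending from A3 to A2 is the same interval as ascending A2 to A3.
A to A is the same letter name, plus an octave: an octave.
The perfect octave spans 12 semitones, and A2 to A3 is exactly 12 semitones — so this is a perfect octave.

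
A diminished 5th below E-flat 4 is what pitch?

A 3

Counting five letter names down from E lands on A.
Moving 6 semitones down from Eb4 (the size of a diminished fifth) reaches A3.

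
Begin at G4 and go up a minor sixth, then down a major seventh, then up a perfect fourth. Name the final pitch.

Bbb4

A minor sixth up from G4 is Eb5.
Eb5 down a major seventh → Fb4 (11 semitones).
Fb4 up a perfect fourth → Bbb4 (5 semitones).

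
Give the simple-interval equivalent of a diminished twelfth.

d5

Each octave removed subtracts seven from the number: 12 − 7 = 5.
That makes a diminished twelfth a compound diminished fifth — an octave plus a diminished fifth.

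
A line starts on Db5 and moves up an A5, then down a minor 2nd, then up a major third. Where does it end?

Db5 up an augmented fifth → A5 (8 semitones).
A minor second down from A5 is G#5.
A major third up from G#5 is B#5.

B#5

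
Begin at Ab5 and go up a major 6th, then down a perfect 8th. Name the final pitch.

F5

A major sixth up from Ab5 is F6.
Down a perfect octave from F6: F5 (12 semitones down).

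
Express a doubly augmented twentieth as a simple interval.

Each octave removed subtracts seven from the number: 20 − 14 = 6.
Quality carries through unchanged, so the simple form is a doubly augmented sixth.

doubly augmented sixth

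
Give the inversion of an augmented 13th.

First reduce the compound augmented thirteenth to its simple form, an augmented sixth.
Inverted interval numbers add to nine, so a sixth pairs with a third (6 + 3 = 9).
The quality also flips — augmented becomes diminished — giving a diminished third.

d3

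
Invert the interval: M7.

The rule of nine gives the new number: 9 − 7 = 2, so a seventh becomes a second.
The quality also flips — major becomes minor — giving a minor second.

m2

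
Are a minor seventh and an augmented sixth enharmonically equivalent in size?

A minor seventh = 10 semitones = an augmented sixth; enharmonically equal.

Yes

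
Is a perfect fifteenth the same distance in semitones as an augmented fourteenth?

Both span 24 semitones: a perfect fifteenth and an augmented fourteenth are the same chromatic distance.

Yes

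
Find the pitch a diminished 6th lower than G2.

B#1

Counting six letter names down from G lands on B.
A diminished sixth is 7 semitones; 7 semitones down from G2 gives B#1.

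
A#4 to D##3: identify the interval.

Descending from A#4 to D##3 is the same interval as ascending D##3 to A#4.
D to A spans five letter names (D-E-F-G-A), plus an octave: a twelfth.
D##3 to A#4 spans 18 semitones — one semitone narrower than the perfect twelfth (19) — giving a diminished twelfth.
(Equivalently, a compound diminished fifth: a diminished fifth plus an octave.)

diminished twelfth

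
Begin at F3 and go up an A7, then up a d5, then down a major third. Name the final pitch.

G4

F3 up an augmented seventh → E#4 (12 semitones).
A diminished fifth up from E#4 is B4.
B4 down a major third → G4 (4 semitones).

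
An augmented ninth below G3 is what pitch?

Two letters down from G (plus an octave) reaches F.
Moving 15 semitones down from G3 (the size of an augmented ninth) reaches Fb2.

Fb2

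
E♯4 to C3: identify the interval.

Descending from E#4 to C3 is the same interval as ascending C3 to E#4.
C to E spans three letter names (C-D-E), plus an octave: a tenth.
A major tenth would be 16 semitones; C3 to E#4 is 17, one semitone wider, so the interval is augmented.
(Equivalently, a compound augmented third: an augmented third plus an octave.)

augmented tenth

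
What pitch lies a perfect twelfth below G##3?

Five letters down from G (plus an octave) reaches C.
A perfect twelfth is 19 semitones; 19 semitones down from G##3 gives C##2.

C##2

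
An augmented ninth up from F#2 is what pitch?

G##3

Two letters up from F (plus an octave) reaches G.
An augmented ninth spans 15 semitones, so from F#2 the target pitch is G##3.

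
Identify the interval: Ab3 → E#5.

A to E spans five letter names (A-B-C-D-E), plus an octave: a twelfth.
Ab3 to E#5 spans 21 semitones — two semitones wider than the perfect twelfth (19) — giving a doubly augmented twelfth.
(Equivalently, a compound doubly augmented fifth: a doubly augmented fifth plus an octave.)

doubly augmented 12th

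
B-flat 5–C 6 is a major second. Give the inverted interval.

minor seventh

Interval numbers invert to sum to nine: 2 + 7 = 9, so a second inverts to a seventh.
Quality inverts too: major becomes minor. That makes the inversion a minor seventh.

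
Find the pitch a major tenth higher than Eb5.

G6

Three letters up from E (plus an octave) reaches G.
Moving 16 semitones up from Eb5 (the size of a major tenth) reaches G6.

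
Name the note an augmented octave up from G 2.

For an octave the letter name doesn't change: still G, an octave up.
Moving 13 semitones up from G2 (the size of an augmented octave) reaches G#3.

G-sharp 3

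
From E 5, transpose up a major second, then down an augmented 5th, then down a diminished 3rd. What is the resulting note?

Up a major second from E5: F#5 (2 semitones up).
Down an augmented fifth from F#5: Bb4 (8 semitones down).
A diminished third down from Bb4 is G#4.

G sharp 4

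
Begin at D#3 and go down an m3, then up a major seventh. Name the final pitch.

A##3

D#3 down a minor third → B#2 (3 semitones).
A major seventh up from B#2 is A##3.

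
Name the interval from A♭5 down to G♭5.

major second

Descending from Ab5 to Gb5 is the same interval as ascending Gb5 to Ab5.
G to A spans two letter names (G-A) — that makes it a second of some quality.
Counting semitones, Gb5→Ab5 is 2, which is the major second.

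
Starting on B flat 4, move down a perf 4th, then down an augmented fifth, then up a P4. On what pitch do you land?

E double-flat 4

Bb4 down a perfect fourth → F4 (5 semitones).
F4 down an augmented fifth → Bbb3 (8 semitones).
Bbb3 up a perfect fourth → Ebb4 (5 semitones).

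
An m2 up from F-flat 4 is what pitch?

G-double-flat 4

Two letter names up from F: G.
A minor second is 1 semitone; 1 semitone up from Fb4 gives Gbb4.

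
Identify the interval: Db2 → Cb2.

Descending from Db2 to Cb2 is the same interval as ascending Cb2 to Db2.
C to D spans two letter names (C-D): a second.
The major second spans 2 semitones, and Cb2 to Db2 is exactly 2 semitones — so this is a major second.

major second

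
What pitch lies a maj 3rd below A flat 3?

The third takes the letter from A down to F.
Moving 4 semitones down from Ab3 (the size of a major third) reaches Fb3.

F flat 3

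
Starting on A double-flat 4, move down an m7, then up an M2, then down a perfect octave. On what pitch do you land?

A minor seventh down from Abb4 is Bbb3.
A major second up from Bbb3 is Cb4.
Cb4 down a perfect octave → Cb3 (12 semitones).

C flat 3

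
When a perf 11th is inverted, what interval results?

First reduce the compound perfect eleventh to its simple form, a perfect fourth.
Inverted interval numbers add to nine, so a fourth pairs with a fifth (4 + 5 = 9).
Quality inverts too: perfect stays perfect. That makes the inversion a perfect fifth.

P5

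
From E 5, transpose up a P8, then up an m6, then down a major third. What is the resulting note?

Up a perfect octave from E5: E6 (12 semitones up).
A minor sixth up from E6 is C7.
C7 down a major third → Ab6 (4 semitones).

A flat 6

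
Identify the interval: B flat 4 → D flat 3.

M13

Descending from Bb4 to Db3 is the same interval as ascending Db3 to Bb4.
D to B spans six letter names (D-E-F-G-A-B), plus an octave: a thirteenth.
The major thirteenth spans 21 semitones, and Db3 to Bb4 is exactly 21 semitones — so this is a major thirteenth.
(Equivalently, a compound major sixth: a major sixth plus an octave.)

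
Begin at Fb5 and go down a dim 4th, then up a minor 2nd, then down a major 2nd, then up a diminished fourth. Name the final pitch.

Fbb5

Down a diminished fourth from Fb5: C5 (4 semitones down).
A minor second up from C5 is Db5.
Db5 down a major second → Cb5 (2 semitones).
Cb5 up a diminished fourth → Fbb5 (4 semitones).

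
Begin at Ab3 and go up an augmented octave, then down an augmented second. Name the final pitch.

Gb4

Up an augmented octave from Ab3: A4 (13 semitones up).
An augmented second down from A4 is Gb4.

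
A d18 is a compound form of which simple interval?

Each octave removed subtracts seven from the number: 18 − 14 = 4.
So a diminished eighteenth is 2 octaves plus a diminished fourth. The quality is unchanged.

diminished 4th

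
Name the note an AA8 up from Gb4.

G#5

An octave keeps the letter name G, an octave up from G.
A doubly augmented octave is 14 semitones; 14 semitones up from Gb4 gives G#5.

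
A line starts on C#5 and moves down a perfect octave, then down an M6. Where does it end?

Down a perfect octave from C#5: C#4 (12 semitones down).
A major sixth down from C#4 is E3.

E3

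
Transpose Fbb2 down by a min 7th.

Seven letter names down from F: G.
A minor seventh spans 10 semitones, so from Fbb2 the target pitch is Gbb1.

Gbb1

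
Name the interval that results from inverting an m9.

M7

First reduce the compound minor ninth to its simple form, a minor second.
The rule of nine gives the new number: 9 − 2 = 7, so a second becomes a seventh.
And minor becomes major under inversion, so we get a major seventh.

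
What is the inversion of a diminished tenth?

augmented sixth

First reduce the compound diminished tenth to its simple form, a diminished third.
Inverted interval numbers add to nine, so a third pairs with a sixth (3 + 6 = 9).
And diminished becomes augmented under inversion, so we get an augmented sixth.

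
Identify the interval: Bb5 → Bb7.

B to B is the same letter name, plus 2 octaves, so the interval is some kind of fifteenth.
The perfect fifteenth spans 24 semitones, and Bb5 to Bb7 is exactly 24 semitones — so this is a perfect fifteenth.
(Equivalently, a compound perfect octave: a perfect octave plus an octave.)

perfect fifteenth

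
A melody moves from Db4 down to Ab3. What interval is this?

P4

Descending from Db4 to Ab3 is the same interval as ascending Ab3 to Db4.
A to D spans four letter names (A-B-C-D), so the interval is some kind of fourth.
Counting semitones, Ab3→Db4 is 5, which is the perfect fourth.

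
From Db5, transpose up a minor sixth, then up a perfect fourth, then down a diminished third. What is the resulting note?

C6

Up a minor sixth from Db5: Bbb5 (8 semitones up).
Bbb5 up a perfect fourth → Ebb6 (5 semitones).
Down a diminished third from Ebb6: C6 (2 semitones down).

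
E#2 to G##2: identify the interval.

E to G spans three letter names (E-F-G) — that makes it a third of some quality.
E#2 to G##2 is 4 semitones, matching the major third exactly, so the quality is major.

major third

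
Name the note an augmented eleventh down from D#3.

A1

Four letters down from D (plus an octave) reaches A.
An augmented eleventh spans 18 semitones, so from D#3 the target pitch is A1.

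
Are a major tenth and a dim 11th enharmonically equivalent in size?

Yes

Both span 16 semitones: a major tenth and a diminished eleventh are the same chromatic distance.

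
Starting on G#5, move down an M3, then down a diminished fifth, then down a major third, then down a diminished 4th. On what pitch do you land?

Down a major third from G#5: E5 (4 semitones down).
A diminished fifth down from E5 is A#4.
Down a major third from A#4: F#4 (4 semitones down).
Down a diminished fourth from F#4: C##4 (4 semitones down).

C##4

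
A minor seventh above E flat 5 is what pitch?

Counting seven letter names up from E lands on D.
A minor seventh is 10 semitones; 10 semitones up from Eb5 gives Db6.

D flat 6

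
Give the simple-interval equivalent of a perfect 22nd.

Take out 2 octaves (14 from the number): 22 − 14 = 8.
So a perfect twenty-second is 2 octaves plus a perfect octave. The quality is unchanged.

perfect octave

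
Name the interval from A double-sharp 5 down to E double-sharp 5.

Descending from A##5 to E##5 is the same interval as ascending E##5 to A##5.
E to A spans four letter names (E-F-G-A): a fourth.
The perfect fourth spans 5 semitones, and E##5 to A##5 is exactly 5 semitones — so this is a perfect fourth.

perfect 4th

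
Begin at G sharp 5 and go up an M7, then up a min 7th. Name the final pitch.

A major seventh up from G#5 is F##6.
F##6 up a minor seventh → E#7 (10 semitones).

E sharp 7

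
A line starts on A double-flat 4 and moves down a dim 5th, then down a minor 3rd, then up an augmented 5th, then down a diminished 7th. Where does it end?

G double-sharp 3

Down a diminished fifth from Abb4: Db4 (6 semitones down).
A minor third down from Db4 is Bb3.
Bb3 up an augmented fifth → F#4 (8 semitones).
F#4 down a diminished seventh → G##3 (9 semitones).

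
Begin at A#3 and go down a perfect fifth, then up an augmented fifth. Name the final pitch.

A#3 down a perfect fifth → D#3 (7 semitones).
D#3 up an augmented fifth → A##3 (8 semitones).

A##3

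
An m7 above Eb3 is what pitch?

Db4

The seventh takes the letter from E up to D.
A minor seventh spans 10 semitones, so from Eb3 the target pitch is Db4.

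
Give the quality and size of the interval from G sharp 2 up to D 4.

d12

G to D spans five letter names (G-A-B-C-D), plus an octave, so the interval is some kind of twelfth.
A perfect twelfth would be 19 semitones; G#2 to D4 is 18, one semitone narrower, so the interval is diminished.
(Equivalently, a compound diminished fifth: a diminished fifth plus an octave.)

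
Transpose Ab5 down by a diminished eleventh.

E4

Four letters down from A (plus an octave) reaches E.
A diminished eleventh spans 16 semitones, so from Ab5 the target pitch is E4.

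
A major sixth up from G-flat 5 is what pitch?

The sixth takes the letter from G up to E.
A major sixth is 9 semitones; 9 semitones up from Gb5 gives Eb6.

E-flat 6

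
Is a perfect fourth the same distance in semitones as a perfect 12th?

A perfect fourth is 5 semitones but a perfect twelfth is 19 semitones — different sizes.

No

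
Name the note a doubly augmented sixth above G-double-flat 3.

Counting six letter names up from G lands on E.
Moving 11 semitones up from Gbb3 (the size of a doubly augmented sixth) reaches E4.

E 4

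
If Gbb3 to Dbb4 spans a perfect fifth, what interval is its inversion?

P4

Inverted interval numbers add to nine, so a fifth pairs with a fourth (5 + 4 = 9).
And perfect stays perfect under inversion, so we get a perfect fourth.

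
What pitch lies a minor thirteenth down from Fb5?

Ab3

The thirteenth's letter: F down six letter names plus an octave → A.
Moving 20 semitones down from Fb5 (the size of a minor thirteenth) reaches Ab3.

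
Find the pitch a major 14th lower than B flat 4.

C flat 3

Counting seven letter names plus an octave down from B lands on C.
A major fourteenth is 23 semitones; 23 semitones down from Bb4 gives Cb3.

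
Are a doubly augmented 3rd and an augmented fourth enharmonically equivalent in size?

Yes

A doubly augmented third = 6 semitones = an augmented fourth; enharmonically equal.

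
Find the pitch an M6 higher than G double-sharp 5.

Counting six letter names up from G lands on E.
Moving 9 semitones up from G##5 (the size of a major sixth) reaches E##6.

E double-sharp 6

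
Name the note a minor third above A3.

C4

Three letter names up from A: C.
Moving 3 semitones up from A3 (the size of a minor third) reaches C4.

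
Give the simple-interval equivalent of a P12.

Take out an octave (7 from the number): 12 − 7 = 5.
That makes a perfect twelfth a compound perfect fifth — an octave plus a perfect fifth.

perfect 5th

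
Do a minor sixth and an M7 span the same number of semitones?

No

8 semitones (minor sixth) vs 11 semitones (major seventh): not equal.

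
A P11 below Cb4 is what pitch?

Gb2

Four letters down from C (plus an octave) reaches G.
Moving 17 semitones down from Cb4 (the size of a perfect eleventh) reaches Gb2.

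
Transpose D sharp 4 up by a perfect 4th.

G sharp 4

The fourth takes the letter from D up to G.
A perfect fourth spans 5 semitones, so from D#4 the target pitch is G#4.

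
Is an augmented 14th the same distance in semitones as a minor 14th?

No

An augmented fourteenth spans 24 semitones; a minor fourteenth spans 22 semitones. They differ by 2.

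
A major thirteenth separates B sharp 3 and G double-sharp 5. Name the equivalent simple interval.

Take out an octave (7 from the number): 13 − 7 = 6.
Quality carries through unchanged, so the simple form is a major sixth.

major sixth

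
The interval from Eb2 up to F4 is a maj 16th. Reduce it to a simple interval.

Take out 2 octaves (14 from the number): 16 − 14 = 2.
That makes a major sixteenth a compound major second — 2 octaves plus a major second.

major 2nd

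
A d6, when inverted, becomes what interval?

Inverted interval numbers add to nine, so a sixth pairs with a third (6 + 3 = 9).
And diminished becomes augmented under inversion, so we get an augmented third.

A3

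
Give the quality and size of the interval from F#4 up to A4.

F to A spans three letter names (F-G-A), so the interval is some kind of third.
F#4 to A4 is 3 semitones, a half step short of the major third (4), so this is minor.

minor third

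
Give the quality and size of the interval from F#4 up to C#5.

perfect fifth

F to C spans five letter names (F-G-A-B-C): a fifth.
Counting semitones, F#4→C#5 is 7, which is the perfect fifth.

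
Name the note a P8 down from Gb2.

The letter stays G (same as the start), shifted an octave down.
Moving 12 semitones down from Gb2 (the size of a perfect octave) reaches Gb1.

Gb1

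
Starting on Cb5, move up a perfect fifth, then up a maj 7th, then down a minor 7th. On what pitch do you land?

Up a perfect fifth from Cb5: Gb5 (7 semitones up).
A major seventh up from Gb5 is F6.
A minor seventh down from F6 is G5.

G5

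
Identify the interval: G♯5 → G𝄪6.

augmented octave

G to G is the same letter name, plus an octave: an octave.
A perfect octave would be 12 semitones; G#5 to G##6 is 13, one semitone wider, so the interval is augmented.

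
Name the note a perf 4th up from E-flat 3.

A-flat 3

Four letter names up from E: A.
A perfect fourth spans 5 semitones, so from Eb3 the target pitch is Ab3.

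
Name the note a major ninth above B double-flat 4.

Two letters up from B (plus an octave) reaches C.
A major ninth spans 14 semitones, so from Bbb4 the target pitch is Cb6.

C flat 6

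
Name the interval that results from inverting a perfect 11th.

First reduce the compound perfect eleventh to its simple form, a perfect fourth.
The rule of nine gives the new number: 9 − 4 = 5, so a fourth becomes a fifth.
Quality inverts too: perfect stays perfect. That makes the inversion a perfect fifth.

perfect fifth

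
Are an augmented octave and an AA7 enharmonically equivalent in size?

An augmented octave spans 13 semitones, and a doubly augmented seventh also spans 13 semitones — they're enharmonic.

Yes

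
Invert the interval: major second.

Interval numbers invert to sum to nine: 2 + 7 = 9, so a second inverts to a seventh.
Quality inverts too: major becomes minor. That makes the inversion a minor seventh.

minor 7th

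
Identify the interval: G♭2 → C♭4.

P11

G to C spans four letter names (G-A-B-C), plus an octave: an eleventh.
The perfect eleventh spans 17 semitones, and Gb2 to Cb4 is exactly 17 semitones — so this is a perfect eleventh.
(Equivalently, a compound perfect fourth: a perfect fourth plus an octave.)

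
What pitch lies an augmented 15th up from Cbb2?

A fifteenth keeps the letter name C, two octaves up from C.
An augmented fifteenth is 25 semitones; 25 semitones up from Cbb2 gives Cb4.

Cb4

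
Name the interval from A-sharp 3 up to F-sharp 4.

minor sixth

A to F spans six letter names (A-B-C-D-E-F), so the interval is some kind of sixth.
At 8 semitones, A#3→F#4 falls one short of a major sixth: minor.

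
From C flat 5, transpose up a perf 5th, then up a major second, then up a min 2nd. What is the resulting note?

B double-flat 5

Cb5 up a perfect fifth → Gb5 (7 semitones).
Gb5 up a major second → Ab5 (2 semitones).
Up a minor second from Ab5: Bbb5 (1 semitone up).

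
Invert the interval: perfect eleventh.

P5

First reduce the compound perfect eleventh to its simple form, a perfect fourth.
The rule of nine gives the new number: 9 − 4 = 5, so a fourth becomes a fifth.
The quality also flips — perfect stays perfect — giving a perfect fifth.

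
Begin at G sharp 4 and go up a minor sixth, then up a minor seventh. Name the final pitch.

A minor sixth up from G#4 is E5.
A minor seventh up from E5 is D6.

D 6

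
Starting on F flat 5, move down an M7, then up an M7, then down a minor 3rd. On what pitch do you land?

Down a major seventh from Fb5: Gbb4 (11 semitones down).
A major seventh up from Gbb4 is Fb5.
A minor third down from Fb5 is Db5.

D flat 5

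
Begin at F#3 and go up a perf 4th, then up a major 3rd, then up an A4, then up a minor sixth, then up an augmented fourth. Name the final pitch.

A##5

F#3 up a perfect fourth → B3 (5 semitones).
Up a major third from B3: D#4 (4 semitones up).
An augmented fourth up from D#4 is G##4.
G##4 up a minor sixth → E#5 (8 semitones).
An augmented fourth up from E#5 is A##5.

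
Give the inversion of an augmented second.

diminished 7th

Interval numbers invert to sum to nine: 2 + 7 = 9, so a second inverts to a seventh.
The quality also flips — augmented becomes diminished — giving a diminished seventh.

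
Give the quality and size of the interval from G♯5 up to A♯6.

major ninth

G to A spans two letter names (G-A), plus an octave: a ninth.
The major ninth spans 14 semitones, and G#5 to A#6 is exactly 14 semitones — so this is a major ninth.
(Equivalently, a compound major second: a major second plus an octave.)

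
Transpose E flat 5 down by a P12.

A flat 3

The twelfth's letter: E down five letter names plus an octave → A.
Moving 19 semitones down from Eb5 (the size of a perfect twelfth) reaches Ab3.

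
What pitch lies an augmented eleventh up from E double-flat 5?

A flat 6

Counting four letter names plus an octave up from E lands on A.
An augmented eleventh is 18 semitones; 18 semitones up from Ebb5 gives Ab6.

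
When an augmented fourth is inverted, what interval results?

Inverted interval numbers add to nine, so a fourth pairs with a fifth (4 + 5 = 9).
And augmented becomes diminished under inversion, so we get a diminished fifth.

diminished fifth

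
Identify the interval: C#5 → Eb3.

Descending from C#5 to Eb3 is the same interval as ascending Eb3 to C#5.
E to C spans six letter names (E-F-G-A-B-C), plus an octave, so the interval is some kind of thirteenth.
Eb3 to C#5 spans 22 semitones — one semitone wider than the major thirteenth (21) — giving an augmented thirteenth.
(Equivalently, a compound augmented sixth: an augmented sixth plus an octave.)

A13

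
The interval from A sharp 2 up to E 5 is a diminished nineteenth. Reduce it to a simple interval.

Subtracting seven from the interval number removes an octave: 19 − 14 = 5.
So a diminished nineteenth is 2 octaves plus a diminished fifth. The quality is unchanged.

d5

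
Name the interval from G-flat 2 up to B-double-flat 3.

minor 10th

G to B spans three letter names (G-A-B), plus an octave — that makes it a tenth of some quality.
A major tenth would be 16 semitones, but Gb2 to Bbb3 is 15 — one semitone narrower, making it a minor tenth.
(Equivalently, a compound minor third: a minor third plus an octave.)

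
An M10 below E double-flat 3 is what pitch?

The tenth's letter: E down three letter names plus an octave → C.
A major tenth is 16 semitones; 16 semitones down from Ebb3 gives Cbb2.

C double-flat 2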